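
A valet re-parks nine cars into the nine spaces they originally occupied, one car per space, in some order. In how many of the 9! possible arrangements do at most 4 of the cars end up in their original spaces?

Sum C(9,i)·!(9-i) for i = 0..4:
  i=0: C(9,0)·!9 = 1·133496 = 133496
  i=1: C(9,1)·!8 = 9·14833 = 133497
  i=2: C(9,2)·!7 = 36·1854 = 66744
  i=3: C(9,3)·!6 = 84·265 = 22260
  i=4: C(9,4)·!5 = 126·44 = 5544
Total = 361541.

361541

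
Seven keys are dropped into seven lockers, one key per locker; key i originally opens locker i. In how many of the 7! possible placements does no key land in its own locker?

1854

By inclusion-exclusion, !7 = Σ (-1)^k · 7!/k! for k=0..7
= 7! - 7!/1! + 7!/2! - 7!/3! + 7!/4! - 7!/5! + 7!/6! - 7!/7!
= 5040 - 5040 + 2520 - 840 + 210 - 42 + 7 - 1
= 1854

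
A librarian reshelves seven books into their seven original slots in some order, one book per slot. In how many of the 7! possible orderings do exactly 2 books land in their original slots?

Pick the 2 fixed positions: C(7,2) = 21 ways.
The remaining 5 must be deranged: !5 = 44.
Total: 21 × 44 = 924.

924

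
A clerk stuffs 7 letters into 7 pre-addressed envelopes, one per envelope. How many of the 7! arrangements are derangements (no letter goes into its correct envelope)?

1854

!7 is the nearest integer to 7!/e.
7! = 5040, and 5040/e ≈ 1854.11, so !7 = 1854.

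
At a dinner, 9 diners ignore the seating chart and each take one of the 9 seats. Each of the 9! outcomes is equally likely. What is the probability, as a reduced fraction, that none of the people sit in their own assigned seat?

16687/45360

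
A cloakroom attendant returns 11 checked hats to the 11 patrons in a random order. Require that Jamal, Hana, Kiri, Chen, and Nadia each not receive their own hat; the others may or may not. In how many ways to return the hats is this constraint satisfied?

25022880

Let A_j be the event that the j-th constrained one is fixed. By inclusion-exclusion over the 5 events:
Σ_{j=0}^{5} (-1)^j C(5,j)(11-j)!
= C(5,0)·11! - C(5,1)·10! + C(5,2)·9! - C(5,3)·8! + C(5,4)·7! - C(5,5)·6!
= 39916800 - 18144000 + 3628800 - 403200 + 25200 - 720
= 25022880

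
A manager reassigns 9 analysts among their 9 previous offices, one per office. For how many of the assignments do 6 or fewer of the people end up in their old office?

362843

# with exactly i fixed is C(9,i)·!(9-i); sum over i=0..6:
  i=0: C(9,0)·!9 = 1·133496 = 133496
  i=1: C(9,1)·!8 = 9·14833 = 133497
  i=2: C(9,2)·!7 = 36·1854 = 66744
  i=3: C(9,3)·!6 = 84·265 = 22260
  i=4: C(9,4)·!5 = 126·44 = 5544
  i=5: C(9,5)·!4 = 126·9 = 1134
  i=6: C(9,6)·!3 = 84·2 = 168
Total = 362843.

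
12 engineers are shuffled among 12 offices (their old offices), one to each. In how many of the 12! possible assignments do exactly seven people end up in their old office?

Pick the 7 fixed positions: C(12,7) = 792 ways.
The remaining 5 must be deranged: !5 = 44.
Total: 792 × 44 = 34848.

34848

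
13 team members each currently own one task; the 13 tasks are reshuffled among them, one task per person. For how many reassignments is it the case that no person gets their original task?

2290792932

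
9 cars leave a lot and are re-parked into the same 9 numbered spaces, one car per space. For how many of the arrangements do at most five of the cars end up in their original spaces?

362675

# with exactly i fixed is C(9,i)·!(9-i); sum over i=0..5:
  i=0: C(9,0)·!9 = 1·133496 = 133496
  i=1: C(9,1)·!8 = 9·14833 = 133497
  i=2: C(9,2)·!7 = 36·1854 = 66744
  i=3: C(9,3)·!6 = 84·265 = 22260
  i=4: C(9,4)·!5 = 126·44 = 5544
  i=5: C(9,5)·!4 = 126·9 = 1134
Total = 362675.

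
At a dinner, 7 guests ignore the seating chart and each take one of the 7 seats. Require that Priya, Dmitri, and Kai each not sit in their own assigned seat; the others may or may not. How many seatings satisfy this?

3216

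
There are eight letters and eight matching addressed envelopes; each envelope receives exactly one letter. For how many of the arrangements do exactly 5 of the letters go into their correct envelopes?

Pick the 5 fixed positions: C(8,5) = 56 ways.
The other 3 form a derangement: !3 = 2.
Total: 56 × 2 = 112.

112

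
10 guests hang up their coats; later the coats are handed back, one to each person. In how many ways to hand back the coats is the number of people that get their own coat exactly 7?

240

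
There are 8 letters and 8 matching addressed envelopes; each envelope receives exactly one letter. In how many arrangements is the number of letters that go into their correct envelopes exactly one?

14832

Choose which one of the 8 is fixed: C(8,1) = 8.
The other 7 form a derangement: !7 = 1854.
Total: 8 × 1854 = 14832.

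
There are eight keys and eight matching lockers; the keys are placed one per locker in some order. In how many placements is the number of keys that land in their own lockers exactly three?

Choose which 3 of the 8 are fixed: C(8,3) = 56.
The other 5 form a derangement: !5 = 44.
Total: 56 × 44 = 2464.

2464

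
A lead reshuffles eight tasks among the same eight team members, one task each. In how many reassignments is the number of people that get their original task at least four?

# with exactly i fixed is C(8,i)·!(8-i); sum over i=4..8:
  i=4: C(8,4)·!4 = 70·9 = 630
  i=5: C(8,5)·!3 = 56·2 = 112
  i=6: C(8,6)·!2 = 28·1 = 28
  i=7: C(8,7)·!1 = 8·0 = 0
  i=8: C(8,8)·!0 = 1·1 = 1
Total = 771.

771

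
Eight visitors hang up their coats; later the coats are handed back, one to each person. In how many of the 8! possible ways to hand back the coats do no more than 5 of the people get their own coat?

40291

# with exactly i fixed is C(8,i)·!(8-i); sum over i=0..5:
  i=0: C(8,0)·!8 = 1·14833 = 14833
  i=1: C(8,1)·!7 = 8·1854 = 14832
  i=2: C(8,2)·!6 = 28·265 = 7420
  i=3: C(8,3)·!5 = 56·44 = 2464
  i=4: C(8,4)·!4 = 70·9 = 630
  i=5: C(8,5)·!3 = 56·2 = 112
Total = 40291.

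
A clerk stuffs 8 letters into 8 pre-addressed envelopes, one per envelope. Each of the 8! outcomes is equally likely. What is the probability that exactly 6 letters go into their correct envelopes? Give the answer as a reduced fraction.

1/1440

Favorable outcomes: C(8,6)·!2 = 28·1 = 28.
Total outcomes: 8! = 40320.
Probability = 28/40320 = 1/1440.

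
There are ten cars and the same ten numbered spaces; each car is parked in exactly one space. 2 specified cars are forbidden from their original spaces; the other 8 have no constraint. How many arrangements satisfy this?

2943360

Let A_j be the event that the j-th constrained one is fixed. By inclusion-exclusion over the 2 events:
Σ_{j=0}^{2} (-1)^j C(2,j)(10-j)!
= C(2,0)·10! - C(2,1)·9! + C(2,2)·8!
= 3628800 - 725760 + 40320
= 2943360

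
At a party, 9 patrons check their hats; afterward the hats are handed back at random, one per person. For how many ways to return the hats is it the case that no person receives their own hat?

133496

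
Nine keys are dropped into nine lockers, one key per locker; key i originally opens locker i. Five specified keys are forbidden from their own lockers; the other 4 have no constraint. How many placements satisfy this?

Inclusion-exclusion on the 5 forbidden self-matches:
Σ_{j=0}^{5} (-1)^j C(5,j)(9-j)!
= C(5,0)·9! - C(5,1)·8! + C(5,2)·7! - C(5,3)·6! + C(5,4)·5! - C(5,5)·4!
= 362880 - 201600 + 50400 - 7200 + 600 - 24
= 205056

205056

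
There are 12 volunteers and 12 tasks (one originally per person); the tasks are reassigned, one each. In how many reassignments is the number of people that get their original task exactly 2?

Pick the 2 fixed positions: C(12,2) = 66 ways.
The other 10 form a derangement: !10 = 1334961.
Total: 66 × 1334961 = 88107426.

88107426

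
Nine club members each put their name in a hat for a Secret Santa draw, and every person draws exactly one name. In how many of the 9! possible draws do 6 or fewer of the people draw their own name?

362843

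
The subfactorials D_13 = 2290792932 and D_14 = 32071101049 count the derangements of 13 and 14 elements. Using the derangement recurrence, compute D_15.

481066515734

D_15 = (15-1)·(D_14 + D_13) = 14·(32071101049 + 2290792932) = 14·34361893981 = 481066515734.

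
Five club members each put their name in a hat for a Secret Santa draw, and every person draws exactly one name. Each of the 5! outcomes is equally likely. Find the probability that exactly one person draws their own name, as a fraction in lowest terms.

Favorable outcomes: C(5,1)·!4 = 5·9 = 45.
Total outcomes: 5! = 120.
Probability = 45/120 = 3/8.

3/8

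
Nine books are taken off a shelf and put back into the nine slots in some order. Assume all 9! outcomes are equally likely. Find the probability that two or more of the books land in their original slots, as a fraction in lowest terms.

95887/362880

Favorable outcomes: Σ_{i≥2} C(9,i)·!(9-i) = 36·1854 + 84·265 + 126·44 + 126·9 + 84·2 + 36·1 + 9·0 + 1·1 = 95887.
Total outcomes: 9! = 362880.
Probability = 95887/362880 = 95887/362880.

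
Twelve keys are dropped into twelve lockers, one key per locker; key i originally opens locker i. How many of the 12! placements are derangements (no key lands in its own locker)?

176214841

!12 = 12! · Σ_{k=0}^{12} (-1)^k/k!
= 12! - 12!/1! + 12!/2! - 12!/3! + 12!/4! - 12!/5! + 12!/6! - 12!/7! + 12!/8! - 12!/9! + 12!/10! - 12!/11! + 12!/12!
= 479001600 - 479001600 + 239500800 - 79833600 + 19958400 - 3991680 + 665280 - 95040 + 11880 - 1320 + 132 - 12 + 1
= 176214841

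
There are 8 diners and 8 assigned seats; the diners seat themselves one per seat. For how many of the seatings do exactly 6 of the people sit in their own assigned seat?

28

Choose which 6 of the 8 are fixed: C(8,6) = 28.
The other 2 form a derangement: !2 = 1.
Total: 28 × 1 = 28.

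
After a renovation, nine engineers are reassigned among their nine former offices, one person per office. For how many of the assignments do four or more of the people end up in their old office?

Sum C(9,i)·!(9-i) for i = 4..9:
  i=4: C(9,4)·!5 = 126·44 = 5544
  i=5: C(9,5)·!4 = 126·9 = 1134
  i=6: C(9,6)·!3 = 84·2 = 168
  i=7: C(9,7)·!2 = 36·1 = 36
  i=8: C(9,8)·!1 = 9·0 = 0
  i=9: C(9,9)·!0 = 1·1 = 1
Total = 6883.

6883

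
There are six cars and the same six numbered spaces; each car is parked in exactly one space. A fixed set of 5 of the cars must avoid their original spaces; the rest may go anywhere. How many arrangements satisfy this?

309

Inclusion-exclusion on the 5 forbidden self-matches:
Σ_{j=0}^{5} (-1)^j C(5,j)(6-j)!
= C(5,0)·6! - C(5,1)·5! + C(5,2)·4! - C(5,3)·3! + C(5,4)·2! - C(5,5)·1!
= 720 - 600 + 240 - 60 + 10 - 1
= 309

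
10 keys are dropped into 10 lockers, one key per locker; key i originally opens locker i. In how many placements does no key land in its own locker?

1334961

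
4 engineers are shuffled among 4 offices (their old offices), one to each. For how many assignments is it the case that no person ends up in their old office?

The number of derangements of 4 is !4 = Σ_{k=0}^{4} (-1)^k·4!/k!
= 4! - 4!/1! + 4!/2! - 4!/3! + 4!/4!
= 24 - 24 + 12 - 4 + 1
= 9

9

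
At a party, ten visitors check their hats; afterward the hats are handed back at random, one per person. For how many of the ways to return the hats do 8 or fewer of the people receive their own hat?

# with exactly i fixed is C(10,i)·!(10-i); sum over i=0..8:
  i=0: C(10,0)·!10 = 1·1334961 = 1334961
  i=1: C(10,1)·!9 = 10·133496 = 1334960
  i=2: C(10,2)·!8 = 45·14833 = 667485
  i=3: C(10,3)·!7 = 120·1854 = 222480
  i=4: C(10,4)·!6 = 210·265 = 55650
  i=5: C(10,5)·!5 = 252·44 = 11088
  i=6: C(10,6)·!4 = 210·9 = 1890
  i=7: C(10,7)·!3 = 120·2 = 240
  i=8: C(10,8)·!2 = 45·1 = 45
Total = 3628799.

3628799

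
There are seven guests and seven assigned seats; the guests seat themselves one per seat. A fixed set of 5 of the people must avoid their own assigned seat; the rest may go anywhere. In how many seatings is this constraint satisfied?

Inclusion-exclusion on the 5 forbidden self-matches:
Σ_{j=0}^{5} (-1)^j C(5,j)(7-j)!
= C(5,0)·7! - C(5,1)·6! + C(5,2)·5! - C(5,3)·4! + C(5,4)·3! - C(5,5)·2!
= 5040 - 3600 + 1200 - 240 + 30 - 2
= 2428

2428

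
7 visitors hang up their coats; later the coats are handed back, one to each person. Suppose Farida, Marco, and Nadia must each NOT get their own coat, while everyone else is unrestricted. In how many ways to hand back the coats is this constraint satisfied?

Inclusion-exclusion on the 3 forbidden self-matches:
Σ_{j=0}^{3} (-1)^j C(3,j)(7-j)!
= C(3,0)·7! - C(3,1)·6! + C(3,2)·5! - C(3,3)·4!
= 5040 - 2160 + 360 - 24
= 3216

3216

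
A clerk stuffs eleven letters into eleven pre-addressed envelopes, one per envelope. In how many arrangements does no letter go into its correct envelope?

By inclusion-exclusion, !11 = Σ (-1)^k · 11!/k! for k=0..11
= 11! - 11!/1! + 11!/2! - 11!/3! + 11!/4! - 11!/5! + 11!/6! - 11!/7! + 11!/8! - 11!/9! + 11!/10! - 11!/11!
= 39916800 - 39916800 + 19958400 - 6652800 + 1663200 - 332640 + 55440 - 7920 + 990 - 110 + 11 - 1
= 14684570

14684570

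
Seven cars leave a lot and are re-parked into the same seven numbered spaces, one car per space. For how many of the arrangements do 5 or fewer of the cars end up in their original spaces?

Sum C(7,i)·!(7-i) for i = 0..5:
  i=0: C(7,0)·!7 = 1·1854 = 1854
  i=1: C(7,1)·!6 = 7·265 = 1855
  i=2: C(7,2)·!5 = 21·44 = 924
  i=3: C(7,3)·!4 = 35·9 = 315
  i=4: C(7,4)·!3 = 35·2 = 70
  i=5: C(7,5)·!2 = 21·1 = 21
Total = 5039.

5039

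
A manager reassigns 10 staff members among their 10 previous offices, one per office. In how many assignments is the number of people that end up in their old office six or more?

2176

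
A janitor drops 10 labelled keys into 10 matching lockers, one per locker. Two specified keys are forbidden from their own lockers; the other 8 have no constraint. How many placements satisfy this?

Let A_j be the event that the j-th constrained one is fixed. By inclusion-exclusion over the 2 events:
Σ_{j=0}^{2} (-1)^j C(2,j)(10-j)!
= C(2,0)·10! - C(2,1)·9! + C(2,2)·8!
= 3628800 - 725760 + 40320
= 2943360

2943360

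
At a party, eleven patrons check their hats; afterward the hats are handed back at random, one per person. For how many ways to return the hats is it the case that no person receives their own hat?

14684570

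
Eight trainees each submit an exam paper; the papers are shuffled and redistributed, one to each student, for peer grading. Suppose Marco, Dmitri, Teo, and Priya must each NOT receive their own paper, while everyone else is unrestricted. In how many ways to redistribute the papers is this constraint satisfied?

24024

Inclusion-exclusion on the 4 forbidden self-matches:
Σ_{j=0}^{4} (-1)^j C(4,j)(8-j)!
= C(4,0)·8! - C(4,1)·7! + C(4,2)·6! - C(4,3)·5! + C(4,4)·4!
= 40320 - 20160 + 4320 - 480 + 24
= 24024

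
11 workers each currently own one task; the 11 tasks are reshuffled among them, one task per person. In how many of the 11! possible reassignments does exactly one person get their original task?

Choose which one of the 11 is fixed: C(11,1) = 11.
The other 10 form a derangement: !10 = 1334961.
Total: 11 × 1334961 = 14684571.

14684571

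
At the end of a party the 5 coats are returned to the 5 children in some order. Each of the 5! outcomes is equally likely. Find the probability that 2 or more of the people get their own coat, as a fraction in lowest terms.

31/120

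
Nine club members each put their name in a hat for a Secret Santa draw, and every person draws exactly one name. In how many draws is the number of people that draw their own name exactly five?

1134

Pick the 5 fixed positions: C(9,5) = 126 ways.
The other 4 form a derangement: !4 = 9.
Total: 126 × 9 = 1134.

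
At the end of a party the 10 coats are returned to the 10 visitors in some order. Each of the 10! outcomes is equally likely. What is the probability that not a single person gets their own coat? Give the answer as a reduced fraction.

Favorable outcomes: !10 = 1334961.
Total outcomes: 10! = 3628800.
Probability = 1334961/3628800 = 16481/44800.

16481/44800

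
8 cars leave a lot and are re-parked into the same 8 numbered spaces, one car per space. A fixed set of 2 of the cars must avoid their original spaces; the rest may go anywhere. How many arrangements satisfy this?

30960

Inclusion-exclusion on the 2 forbidden self-matches:
Σ_{j=0}^{2} (-1)^j C(2,j)(8-j)!
= C(2,0)·8! - C(2,1)·7! + C(2,2)·6!
= 40320 - 10080 + 720
= 30960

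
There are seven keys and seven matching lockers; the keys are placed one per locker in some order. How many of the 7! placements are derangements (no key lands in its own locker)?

1854

The number of derangements of 7 is !7 = Σ_{k=0}^{7} (-1)^k·7!/k!
= 7! - 7!/1! + 7!/2! - 7!/3! + 7!/4! - 7!/5! + 7!/6! - 7!/7!
= 5040 - 5040 + 2520 - 840 + 210 - 42 + 7 - 1
= 1854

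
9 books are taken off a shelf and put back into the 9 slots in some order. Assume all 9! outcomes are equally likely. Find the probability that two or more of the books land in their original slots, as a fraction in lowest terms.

95887/362880

Favorable outcomes: Σ_{i≥2} C(9,i)·!(9-i) = 36·1854 + 84·265 + 126·44 + 126·9 + 84·2 + 36·1 + 9·0 + 1·1 = 95887.
Total outcomes: 9! = 362880.
Probability = 95887/362880 = 95887/362880.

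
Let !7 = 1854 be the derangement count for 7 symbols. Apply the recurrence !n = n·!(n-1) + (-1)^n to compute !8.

!8 = 8·1854 + 1 = 14833.

14833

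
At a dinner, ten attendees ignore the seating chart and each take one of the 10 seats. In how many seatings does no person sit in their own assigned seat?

1334961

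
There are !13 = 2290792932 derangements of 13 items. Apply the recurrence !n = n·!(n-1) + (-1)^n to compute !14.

32071101049

!14 = 14·2290792932 + 1 = 32071101049.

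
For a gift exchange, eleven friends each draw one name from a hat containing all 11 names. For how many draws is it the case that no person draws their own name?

Use !n = n·!(n-1) + (-1)^n.
!11 = 11·1334961 - 1 = 14684570

14684570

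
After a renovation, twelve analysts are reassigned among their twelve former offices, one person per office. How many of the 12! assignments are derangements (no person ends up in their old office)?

176214841

!12 is the nearest integer to 12!/e.
12! = 479001600, and 479001600/e ≈ 176214840.93, so !12 = 176214841.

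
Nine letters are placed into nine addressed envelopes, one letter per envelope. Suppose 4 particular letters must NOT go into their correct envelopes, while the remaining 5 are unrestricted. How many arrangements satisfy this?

Let A_j be the event that the j-th constrained one is fixed. By inclusion-exclusion over the 4 events:
Σ_{j=0}^{4} (-1)^j C(4,j)(9-j)!
= C(4,0)·9! - C(4,1)·8! + C(4,2)·7! - C(4,3)·6! + C(4,4)·5!
= 362880 - 161280 + 30240 - 2880 + 120
= 229080

229080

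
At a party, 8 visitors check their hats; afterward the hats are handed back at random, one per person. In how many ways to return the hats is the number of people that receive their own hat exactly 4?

630

Pick the 4 fixed positions: C(8,4) = 70 ways.
The remaining 4 must be deranged: !4 = 9.
Total: 70 × 9 = 630.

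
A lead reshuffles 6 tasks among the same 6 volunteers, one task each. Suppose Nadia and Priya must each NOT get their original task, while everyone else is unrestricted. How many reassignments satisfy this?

504

Inclusion-exclusion on the 2 forbidden self-matches:
Σ_{j=0}^{2} (-1)^j C(2,j)(6-j)!
= C(2,0)·6! - C(2,1)·5! + C(2,2)·4!
= 720 - 240 + 24
= 504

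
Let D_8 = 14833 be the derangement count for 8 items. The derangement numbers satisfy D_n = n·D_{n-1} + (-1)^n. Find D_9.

133496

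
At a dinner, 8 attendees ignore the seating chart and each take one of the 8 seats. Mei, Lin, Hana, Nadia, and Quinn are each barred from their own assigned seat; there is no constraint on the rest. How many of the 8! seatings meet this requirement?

21234

Let A_j be the event that the j-th constrained one is fixed. By inclusion-exclusion over the 5 events:
Σ_{j=0}^{5} (-1)^j C(5,j)(8-j)!
= C(5,0)·8! - C(5,1)·7! + C(5,2)·6! - C(5,3)·5! + C(5,4)·4! - C(5,5)·3!
= 40320 - 25200 + 7200 - 1200 + 120 - 6
= 21234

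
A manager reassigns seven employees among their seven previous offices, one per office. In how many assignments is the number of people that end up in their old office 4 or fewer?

5018

Sum C(7,i)·!(7-i) for i = 0..4:
  i=0: C(7,0)·!7 = 1·1854 = 1854
  i=1: C(7,1)·!6 = 7·265 = 1855
  i=2: C(7,2)·!5 = 21·44 = 924
  i=3: C(7,3)·!4 = 35·9 = 315
  i=4: C(7,4)·!3 = 35·2 = 70
Total = 5018.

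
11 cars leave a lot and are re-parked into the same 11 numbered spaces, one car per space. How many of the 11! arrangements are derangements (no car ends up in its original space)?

The number of derangements of 11 is !11 = Σ_{k=0}^{11} (-1)^k·11!/k!
= 11! - 11!/1! + 11!/2! - 11!/3! + 11!/4! - 11!/5! + 11!/6! - 11!/7! + 11!/8! - 11!/9! + 11!/10! - 11!/11!
= 39916800 - 39916800 + 19958400 - 6652800 + 1663200 - 332640 + 55440 - 7920 + 990 - 110 + 11 - 1
= 14684570

14684570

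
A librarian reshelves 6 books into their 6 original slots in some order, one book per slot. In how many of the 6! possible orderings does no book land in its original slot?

!6 = 6! · Σ_{k=0}^{6} (-1)^k/k!
= 6! - 6!/1! + 6!/2! - 6!/3! + 6!/4! - 6!/5! + 6!/6!
= 720 - 720 + 360 - 120 + 30 - 6 + 1
= 265

265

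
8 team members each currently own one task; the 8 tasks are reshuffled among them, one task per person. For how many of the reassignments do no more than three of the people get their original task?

# with exactly i fixed is C(8,i)·!(8-i); sum over i=0..3:
  i=0: C(8,0)·!8 = 1·14833 = 14833
  i=1: C(8,1)·!7 = 8·1854 = 14832
  i=2: C(8,2)·!6 = 28·265 = 7420
  i=3: C(8,3)·!5 = 56·44 = 2464
Total = 39549.

39549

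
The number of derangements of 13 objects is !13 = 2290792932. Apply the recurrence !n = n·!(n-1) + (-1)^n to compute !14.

32071101049

!14 = 14·2290792932 + 1 = 32071101049.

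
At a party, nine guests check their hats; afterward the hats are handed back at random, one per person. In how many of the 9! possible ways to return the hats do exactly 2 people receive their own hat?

66744

Choose which 2 of the 9 are fixed: C(9,2) = 36.
The remaining 7 must be deranged: !7 = 1854.
Total: 36 × 1854 = 66744.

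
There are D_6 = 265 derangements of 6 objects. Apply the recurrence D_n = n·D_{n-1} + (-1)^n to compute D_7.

1854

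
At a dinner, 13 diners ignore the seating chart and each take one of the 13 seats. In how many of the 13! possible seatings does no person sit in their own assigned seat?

The number of derangements of 13 is !13 = Σ_{k=0}^{13} (-1)^k·13!/k!
= 13! - 13!/1! + 13!/2! - 13!/3! + 13!/4! - 13!/5! + 13!/6! - 13!/7! + 13!/8! - 13!/9! + 13!/10! - 13!/11! + 13!/12! - 13!/13!
= 6227020800 - 6227020800 + 3113510400 - 1037836800 + 259459200 - 51891840 + 8648640 - 1235520 + 154440 - 17160 + 1716 - 156 + 13 - 1
= 2290792932

2290792932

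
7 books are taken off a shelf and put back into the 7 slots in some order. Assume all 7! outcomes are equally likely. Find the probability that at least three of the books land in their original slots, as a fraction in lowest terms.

Favorable outcomes: Σ_{i≥3} C(7,i)·!(7-i) = 35·9 + 35·2 + 21·1 + 7·0 + 1·1 = 407.
Total outcomes: 7! = 5040.
Probability = 407/5040 = 407/5040.

407/5040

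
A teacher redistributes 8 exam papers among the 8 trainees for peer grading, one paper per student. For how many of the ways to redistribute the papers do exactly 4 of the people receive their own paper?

Pick the 4 fixed positions: C(8,4) = 70 ways.
The other 4 form a derangement: !4 = 9.
Total: 70 × 9 = 630.

630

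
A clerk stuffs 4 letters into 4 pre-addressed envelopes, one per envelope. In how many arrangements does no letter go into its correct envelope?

!4 = 4! · Σ_{k=0}^{4} (-1)^k/k!
= 4! - 4!/1! + 4!/2! - 4!/3! + 4!/4!
= 24 - 24 + 12 - 4 + 1
= 9

9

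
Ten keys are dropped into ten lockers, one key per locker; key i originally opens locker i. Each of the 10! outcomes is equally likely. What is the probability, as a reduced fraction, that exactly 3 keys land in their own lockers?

103/1680

Favorable outcomes: C(10,3)·!7 = 120·1854 = 222480.
Total outcomes: 10! = 3628800.
Probability = 222480/3628800 = 103/1680.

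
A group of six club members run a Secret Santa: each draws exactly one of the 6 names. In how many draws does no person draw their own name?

The subfactorial !6 = [6!/e] (nearest integer).
6! = 720, and 720/e ≈ 264.87, so !6 = 265.

265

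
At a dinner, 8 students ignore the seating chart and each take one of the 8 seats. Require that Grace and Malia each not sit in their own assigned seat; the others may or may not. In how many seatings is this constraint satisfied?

30960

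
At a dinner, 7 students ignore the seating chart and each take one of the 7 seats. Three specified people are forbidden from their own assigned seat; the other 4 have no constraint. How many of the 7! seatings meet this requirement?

Let A_j be the event that the j-th constrained one is fixed. By inclusion-exclusion over the 3 events:
Σ_{j=0}^{3} (-1)^j C(3,j)(7-j)!
= C(3,0)·7! - C(3,1)·6! + C(3,2)·5! - C(3,3)·4!
= 5040 - 2160 + 360 - 24
= 3216

3216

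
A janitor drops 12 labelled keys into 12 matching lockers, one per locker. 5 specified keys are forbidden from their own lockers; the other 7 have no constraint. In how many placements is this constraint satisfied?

Inclusion-exclusion on the 5 forbidden self-matches:
Σ_{j=0}^{5} (-1)^j C(5,j)(12-j)!
= C(5,0)·12! - C(5,1)·11! + C(5,2)·10! - C(5,3)·9! + C(5,4)·8! - C(5,5)·7!
= 479001600 - 199584000 + 36288000 - 3628800 + 201600 - 5040
= 312273360

312273360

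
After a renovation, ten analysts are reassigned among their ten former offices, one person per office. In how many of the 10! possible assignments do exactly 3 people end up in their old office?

Pick the 3 fixed positions: C(10,3) = 120 ways.
The remaining 7 must be deranged: !7 = 1854.
Total: 120 × 1854 = 222480.

222480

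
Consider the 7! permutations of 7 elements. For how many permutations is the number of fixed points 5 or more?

22

# with exactly i fixed is C(7,i)·!(7-i); sum over i=5..7:
  i=5: C(7,5)·!2 = 21·1 = 21
  i=6: C(7,6)·!1 = 7·0 = 0
  i=7: C(7,7)·!0 = 1·1 = 1
Total = 22.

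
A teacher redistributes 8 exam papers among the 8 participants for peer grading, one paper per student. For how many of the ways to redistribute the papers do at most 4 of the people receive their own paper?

40179

# with exactly i fixed is C(8,i)·!(8-i); sum over i=0..4:
  i=0: C(8,0)·!8 = 1·14833 = 14833
  i=1: C(8,1)·!7 = 8·1854 = 14832
  i=2: C(8,2)·!6 = 28·265 = 7420
  i=3: C(8,3)·!5 = 56·44 = 2464
  i=4: C(8,4)·!4 = 70·9 = 630
Total = 40179.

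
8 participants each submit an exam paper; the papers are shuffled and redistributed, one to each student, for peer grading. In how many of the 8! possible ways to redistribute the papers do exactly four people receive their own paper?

630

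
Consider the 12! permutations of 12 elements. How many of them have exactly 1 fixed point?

176214840

Choose which one of the 12 is fixed: C(12,1) = 12.
The remaining 11 must be deranged: !11 = 14684570.
Total: 12 × 14684570 = 176214840.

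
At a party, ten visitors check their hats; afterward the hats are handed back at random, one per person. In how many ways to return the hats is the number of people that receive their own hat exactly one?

1334960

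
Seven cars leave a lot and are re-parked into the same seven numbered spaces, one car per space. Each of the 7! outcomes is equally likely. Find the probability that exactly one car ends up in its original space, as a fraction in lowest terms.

Favorable outcomes: C(7,1)·!6 = 7·265 = 1855.
Total outcomes: 7! = 5040.
Probability = 1855/5040 = 53/144.

53/144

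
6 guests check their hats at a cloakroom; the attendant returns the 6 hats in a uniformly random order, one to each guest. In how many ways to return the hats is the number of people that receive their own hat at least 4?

Sum C(6,i)·!(6-i) for i = 4..6:
  i=4: C(6,4)·!2 = 15·1 = 15
  i=5: C(6,5)·!1 = 6·0 = 0
  i=6: C(6,6)·!0 = 1·1 = 1
Total = 16.

16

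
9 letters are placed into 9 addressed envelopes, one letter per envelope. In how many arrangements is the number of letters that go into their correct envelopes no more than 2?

333737

# with exactly i fixed is C(9,i)·!(9-i); sum over i=0..2:
  i=0: C(9,0)·!9 = 1·133496 = 133496
  i=1: C(9,1)·!8 = 9·14833 = 133497
  i=2: C(9,2)·!7 = 36·1854 = 66744
Total = 333737.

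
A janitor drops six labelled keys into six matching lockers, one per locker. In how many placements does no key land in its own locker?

265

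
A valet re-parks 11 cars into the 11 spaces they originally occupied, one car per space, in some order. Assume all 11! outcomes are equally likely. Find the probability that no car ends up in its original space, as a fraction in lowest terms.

1468457/3991680

Favorable outcomes: !11 = 14684570.
Total outcomes: 11! = 39916800.
Probability = 14684570/39916800 = 1468457/3991680.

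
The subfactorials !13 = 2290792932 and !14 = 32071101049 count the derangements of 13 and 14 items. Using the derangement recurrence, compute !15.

481066515734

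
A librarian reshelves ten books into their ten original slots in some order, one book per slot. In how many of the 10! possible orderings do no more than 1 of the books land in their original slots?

# with exactly i fixed is C(10,i)·!(10-i); sum over i=0..1:
  i=0: C(10,0)·!10 = 1·1334961 = 1334961
  i=1: C(10,1)·!9 = 10·133496 = 1334960
Total = 2669921.

2669921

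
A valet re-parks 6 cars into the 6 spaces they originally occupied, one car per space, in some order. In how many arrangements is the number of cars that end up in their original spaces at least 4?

16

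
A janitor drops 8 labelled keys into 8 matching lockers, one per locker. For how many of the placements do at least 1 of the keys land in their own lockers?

25487

# with exactly i fixed is C(8,i)·!(8-i); sum over i=1..8:
  i=1: C(8,1)·!7 = 8·1854 = 14832
  i=2: C(8,2)·!6 = 28·265 = 7420
  i=3: C(8,3)·!5 = 56·44 = 2464
  i=4: C(8,4)·!4 = 70·9 = 630
  i=5: C(8,5)·!3 = 56·2 = 112
  i=6: C(8,6)·!2 = 28·1 = 28
  i=7: C(8,7)·!1 = 8·0 = 0
  i=8: C(8,8)·!0 = 1·1 = 1
Total = 25487.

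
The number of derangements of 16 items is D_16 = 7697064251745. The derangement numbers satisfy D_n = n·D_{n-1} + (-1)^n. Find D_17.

D_17 = 17·7697064251745 - 1 = 130850092279664.

130850092279664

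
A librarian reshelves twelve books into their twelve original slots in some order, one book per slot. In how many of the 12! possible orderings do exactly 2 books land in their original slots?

88107426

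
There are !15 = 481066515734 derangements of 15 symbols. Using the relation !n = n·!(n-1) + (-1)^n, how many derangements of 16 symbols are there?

7697064251745

!16 = 16·481066515734 + 1 = 7697064251745.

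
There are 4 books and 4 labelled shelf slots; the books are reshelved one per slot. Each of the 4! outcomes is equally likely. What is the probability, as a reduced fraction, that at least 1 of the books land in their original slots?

5/8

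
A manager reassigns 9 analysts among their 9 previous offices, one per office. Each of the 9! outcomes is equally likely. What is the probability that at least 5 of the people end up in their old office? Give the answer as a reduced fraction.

Favorable outcomes: Σ_{i≥5} C(9,i)·!(9-i) = 126·9 + 84·2 + 36·1 + 9·0 + 1·1 = 1339.
Total outcomes: 9! = 362880.
Probability = 1339/362880 = 1339/362880.

1339/362880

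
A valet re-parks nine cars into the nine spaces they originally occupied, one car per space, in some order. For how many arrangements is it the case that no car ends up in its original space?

133496

Use !n = (n-1)(!(n-1) + !(n-2)).
!9 = 8·(14833 + 1854) = 8·16687 = 133496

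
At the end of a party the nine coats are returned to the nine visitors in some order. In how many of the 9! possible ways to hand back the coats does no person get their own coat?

133496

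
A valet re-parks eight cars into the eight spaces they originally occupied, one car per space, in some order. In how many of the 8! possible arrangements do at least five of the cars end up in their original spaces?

141

Sum C(8,i)·!(8-i) for i = 5..8:
  i=5: C(8,5)·!3 = 56·2 = 112
  i=6: C(8,6)·!2 = 28·1 = 28
  i=7: C(8,7)·!1 = 8·0 = 0
  i=8: C(8,8)·!0 = 1·1 = 1
Total = 141.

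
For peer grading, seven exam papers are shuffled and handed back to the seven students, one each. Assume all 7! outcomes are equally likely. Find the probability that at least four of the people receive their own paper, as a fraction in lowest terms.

23/1260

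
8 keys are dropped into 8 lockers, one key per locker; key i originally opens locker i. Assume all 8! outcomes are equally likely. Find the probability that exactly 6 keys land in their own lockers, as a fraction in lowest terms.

1/1440

Favorable outcomes: C(8,6)·!2 = 28·1 = 28.
Total outcomes: 8! = 40320.
Probability = 28/40320 = 1/1440.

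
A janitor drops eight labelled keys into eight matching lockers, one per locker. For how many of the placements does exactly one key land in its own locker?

14832

Pick the single fixed position: C(8,1) = 8 ways.
The remaining 7 must be deranged: !7 = 1854.
Total: 8 × 1854 = 14832.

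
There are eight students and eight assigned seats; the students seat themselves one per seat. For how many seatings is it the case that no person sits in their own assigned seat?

14833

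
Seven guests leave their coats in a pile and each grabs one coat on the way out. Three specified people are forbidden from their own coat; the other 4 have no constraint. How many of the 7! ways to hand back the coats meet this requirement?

Let A_j be the event that the j-th constrained one is fixed. By inclusion-exclusion over the 3 events:
Σ_{j=0}^{3} (-1)^j C(3,j)(7-j)!
= C(3,0)·7! - C(3,1)·6! + C(3,2)·5! - C(3,3)·4!
= 5040 - 2160 + 360 - 24
= 3216

3216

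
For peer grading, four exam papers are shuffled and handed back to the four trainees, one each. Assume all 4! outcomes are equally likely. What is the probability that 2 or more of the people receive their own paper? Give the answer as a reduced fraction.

Favorable outcomes: Σ_{i≥2} C(4,i)·!(4-i) = 6·1 + 4·0 + 1·1 = 7.
Total outcomes: 4! = 24.
Probability = 7/24 = 7/24.

7/24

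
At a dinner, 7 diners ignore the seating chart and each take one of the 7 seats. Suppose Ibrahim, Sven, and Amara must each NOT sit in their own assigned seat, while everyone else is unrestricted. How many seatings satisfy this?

3216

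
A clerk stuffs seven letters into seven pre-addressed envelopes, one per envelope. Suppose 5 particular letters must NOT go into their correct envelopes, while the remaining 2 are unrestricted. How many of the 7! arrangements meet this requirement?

2428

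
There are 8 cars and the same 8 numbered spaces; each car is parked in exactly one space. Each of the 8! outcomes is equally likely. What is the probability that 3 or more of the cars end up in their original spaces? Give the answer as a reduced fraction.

647/8064

Favorable outcomes: Σ_{i≥3} C(8,i)·!(8-i) = 56·44 + 70·9 + 56·2 + 28·1 + 8·0 + 1·1 = 3235.
Total outcomes: 8! = 40320.
Probability = 3235/40320 = 647/8064.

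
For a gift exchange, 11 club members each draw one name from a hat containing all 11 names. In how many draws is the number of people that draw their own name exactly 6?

20328

Pick the 6 fixed positions: C(11,6) = 462 ways.
The other 5 form a derangement: !5 = 44.
Total: 462 × 44 = 20328.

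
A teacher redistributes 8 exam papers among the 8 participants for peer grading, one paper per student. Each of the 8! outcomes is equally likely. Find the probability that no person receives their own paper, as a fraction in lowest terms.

2119/5760

Favorable outcomes: !8 = 14833.
Total outcomes: 8! = 40320.
Probability = 14833/40320 = 2119/5760.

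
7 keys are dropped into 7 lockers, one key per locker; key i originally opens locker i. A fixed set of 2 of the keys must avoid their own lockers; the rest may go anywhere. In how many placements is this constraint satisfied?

3720

Let A_j be the event that the j-th constrained one is fixed. By inclusion-exclusion over the 2 events:
Σ_{j=0}^{2} (-1)^j C(2,j)(7-j)!
= C(2,0)·7! - C(2,1)·6! + C(2,2)·5!
= 5040 - 1440 + 120
= 3720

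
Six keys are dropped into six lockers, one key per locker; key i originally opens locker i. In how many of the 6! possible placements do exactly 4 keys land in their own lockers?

15

Pick the 4 fixed positions: C(6,4) = 15 ways.
The remaining 2 must be deranged: !2 = 1.
Total: 15 × 1 = 15.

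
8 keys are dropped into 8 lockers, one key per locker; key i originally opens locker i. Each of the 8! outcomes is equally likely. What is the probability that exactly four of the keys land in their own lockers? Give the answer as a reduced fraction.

1/64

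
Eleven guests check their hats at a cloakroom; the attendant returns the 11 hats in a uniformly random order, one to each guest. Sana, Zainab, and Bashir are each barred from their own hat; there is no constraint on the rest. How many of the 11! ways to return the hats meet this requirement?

30078720

Let A_j be the event that the j-th constrained one is fixed. By inclusion-exclusion over the 3 events:
Σ_{j=0}^{3} (-1)^j C(3,j)(11-j)!
= C(3,0)·11! - C(3,1)·10! + C(3,2)·9! - C(3,3)·8!
= 39916800 - 10886400 + 1088640 - 40320
= 30078720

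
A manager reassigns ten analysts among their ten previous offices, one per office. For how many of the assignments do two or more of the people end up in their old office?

958879

Sum C(10,i)·!(10-i) for i = 2..10:
  i=2: C(10,2)·!8 = 45·14833 = 667485
  i=3: C(10,3)·!7 = 120·1854 = 222480
  i=4: C(10,4)·!6 = 210·265 = 55650
  i=5: C(10,5)·!5 = 252·44 = 11088
  i=6: C(10,6)·!4 = 210·9 = 1890
  i=7: C(10,7)·!3 = 120·2 = 240
  i=8: C(10,8)·!2 = 45·1 = 45
  i=9: C(10,9)·!1 = 10·0 = 0
  i=10: C(10,10)·!0 = 1·1 = 1
Total = 958879.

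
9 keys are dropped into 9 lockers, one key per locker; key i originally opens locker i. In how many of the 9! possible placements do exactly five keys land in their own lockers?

1134

Choose which 5 of the 9 are fixed: C(9,5) = 126.
The other 4 form a derangement: !4 = 9.
Total: 126 × 9 = 1134.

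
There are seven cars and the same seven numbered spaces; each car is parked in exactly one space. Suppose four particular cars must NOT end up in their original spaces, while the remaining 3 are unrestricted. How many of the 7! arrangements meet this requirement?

Inclusion-exclusion on the 4 forbidden self-matches:
Σ_{j=0}^{4} (-1)^j C(4,j)(7-j)!
= C(4,0)·7! - C(4,1)·6! + C(4,2)·5! - C(4,3)·4! + C(4,4)·3!
= 5040 - 2880 + 720 - 96 + 6
= 2790

2790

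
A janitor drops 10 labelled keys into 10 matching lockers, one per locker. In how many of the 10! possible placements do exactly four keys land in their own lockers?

55650

Pick the 4 fixed positions: C(10,4) = 210 ways.
The remaining 6 must be deranged: !6 = 265.
Total: 210 × 265 = 55650.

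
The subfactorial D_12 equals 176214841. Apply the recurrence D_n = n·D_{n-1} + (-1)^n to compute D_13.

2290792932

D_13 = 13·176214841 - 1 = 2290792932.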